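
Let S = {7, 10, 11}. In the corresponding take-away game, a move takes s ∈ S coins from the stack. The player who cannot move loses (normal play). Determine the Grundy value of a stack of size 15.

2

G(0) = 0
G(1) = mex{} = 0
G(2) = mex{} = 0
G(3) = mex{} = 0
G(4) = mex{} = 0
G(5) = mex{} = 0
G(6) = mex{} = 0
G(7) = mex{0} = 1
G(8) = mex{0} = 1
G(9) = mex{0} = 1
G(10) = mex{0,0} = 1
G(11) = mex{0,0,0} = 1
G(12) = mex{0,0,0} = 1
G(13) = mex{0,0,0} = 1
G(14) = mex{1,0,0} = 2
G(15) = mex{1,0,0} = 2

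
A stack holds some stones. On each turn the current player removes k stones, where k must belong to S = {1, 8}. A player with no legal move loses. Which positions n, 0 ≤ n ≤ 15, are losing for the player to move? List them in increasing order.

0, 2, 4, 6, 9, 11, 13, 15

G(0) = 0
G(1) = mex{0} = 1
G(2) = mex{1} = 0
G(3) = mex{0} = 1
G(4) = mex{1} = 0
G(5) = mex{0} = 1
G(6) = mex{1} = 0
G(7) = mex{0} = 1
G(8) = mex{1,0} = 2
G(9) = mex{2,1} = 0
G(10) = mex{0,0} = 1
G(11) = mex{1,1} = 0
G(12) = mex{0,0} = 1
G(13) = mex{1,1} = 0
G(14) = mex{0,0} = 1
G(15) = mex{1,1} = 0
P-positions are exactly the n with G(n) = 0.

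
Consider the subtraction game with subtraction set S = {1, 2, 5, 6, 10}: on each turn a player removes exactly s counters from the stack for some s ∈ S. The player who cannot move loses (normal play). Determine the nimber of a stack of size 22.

n :  0  1  2  3  4  5  6  7  8  9 10 11 12 13 14 15 16 17 18 19 20 21 22
G :  0  1  2  0  1  2  3  0  1  2  3  0  1  2  0  1  2  3  0  1  2  3  0

0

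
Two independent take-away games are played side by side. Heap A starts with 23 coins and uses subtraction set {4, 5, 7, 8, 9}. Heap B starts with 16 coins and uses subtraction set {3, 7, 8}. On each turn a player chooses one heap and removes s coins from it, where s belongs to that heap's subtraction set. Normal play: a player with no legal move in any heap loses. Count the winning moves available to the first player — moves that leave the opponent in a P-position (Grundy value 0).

Heap A, S = {4, 5, 7, 8, 9}:
G(0) = 0
G(1) = mex{} = 0
G(2) = mex{} = 0
G(3) = mex{} = 0
G(4) = mex{0} = 1
G(5) = mex{0,0} = 1
G(6) = mex{0,0} = 1
G(7) = mex{0,0,0} = 1
G(8) = mex{1,0,0,0} = 2
G(9) = mex{1,1,0,0,0} = 2
G(10) = mex{1,1,0,0,0} = 2
G(11) = mex{1,1,1,0,0} = 2
G(12) = mex{2,1,1,1,0} = 3
G(13) = mex{2,2,1,1,1} = 0
G(14) = mex{2,2,1,1,1} = 0
G(15) = mex{2,2,2,1,1} = 0
G(16) = mex{3,2,2,2,1} = 0
G(17) = mex{0,3,2,2,2} = 1
G(18) = mex{0,0,2,2,2} = 1
G(19) = mex{0,0,3,2,2} = 1
G(20) = mex{0,0,0,3,2} = 1
G(21) = mex{1,0,0,0,3} = 2
G(22) = mex{1,1,0,0,0} = 2
G(23) = mex{1,1,0,0,0} = 2
G_A(23) = 2.
Heap B, S = {3, 7, 8}:
n :  0  1  2  3  4  5  6  7  8  9 10 11 12 13 14 15 16
G :  0  0  0  1  1  1  0  2  2  1  3  0  0  2  1  1  0
G_B(16) = 0.
Combined Grundy value = 2 ⊕ 0 = 2.
A winning move leaves total XOR = 0, i.e. changes one component's Grundy value g to g ⊕ X where X is the current total.
Heap A: need g' = 2⊕2 = 0. Options: 23−4→G=1, 23−5→G=1, 23−7→G=0, 23−8→G=0, 23−9→G=0. Hits: 3.
Heap B: need g' = 0⊕2 = 2. Options: 16−3→G=2, 16−7→G=1, 16−8→G=2. Hits: 2.

5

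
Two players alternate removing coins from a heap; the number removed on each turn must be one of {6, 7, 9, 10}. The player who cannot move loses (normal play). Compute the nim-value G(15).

2

n :  0  1  2  3  4  5  6  7  8  9 10 11 12 13 14 15
G :  0  0  0  0  0  0  1  1  1  1  1  1  2  2  2  2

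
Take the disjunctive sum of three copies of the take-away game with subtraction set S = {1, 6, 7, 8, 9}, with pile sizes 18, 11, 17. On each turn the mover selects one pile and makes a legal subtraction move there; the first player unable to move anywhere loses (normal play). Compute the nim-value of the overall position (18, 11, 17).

2

All piles use S = {1, 6, 7, 8, 9}:
G(0) = 0
G(1) = mex{0} = 1
G(2) = mex{1} = 0
G(3) = mex{0} = 1
G(4) = mex{1} = 0
G(5) = mex{0} = 1
G(6) = mex{1,0} = 2
G(7) = mex{2,1,0} = 3
G(8) = mex{3,0,1,0} = 2
G(9) = mex{2,1,0,1,0} = 3
G(10) = mex{3,0,1,0,1} = 2
G(11) = mex{2,1,0,1,0} = 3
G(12) = mex{3,2,1,0,1} = 4
G(13) = mex{4,3,2,1,0} = 5
G(14) = mex{5,2,3,2,1} = 0
G(15) = mex{0,3,2,3,2} = 1
G(16) = mex{1,2,3,2,3} = 0
G(17) = mex{0,3,2,3,2} = 1
G(18) = mex{1,4,3,2,3} = 0
Pile A: G(18) = 0.
Pile B: G(11) = 3.
Pile C: G(17) = 1.
Combined Grundy value = 0 ⊕ 3 ⊕ 1 = 2.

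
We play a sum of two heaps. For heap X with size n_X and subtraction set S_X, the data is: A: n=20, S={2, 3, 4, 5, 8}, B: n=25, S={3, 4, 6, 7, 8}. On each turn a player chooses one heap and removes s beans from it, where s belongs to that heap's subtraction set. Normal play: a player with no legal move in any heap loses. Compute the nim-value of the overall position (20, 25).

1

Heap A, S = {2, 3, 4, 5, 8}:
n :  0  1  2  3  4  5  6  7  8  9 10 11 12 13 14 15 16 17 18 19 20
G :  0  0  1  1  2  2  3  0  4  1  5  2  3  0  0  1  1  2  2  3  0
G_A(20) = 0.
Heap B, S = {3, 4, 6, 7, 8}:
G(0) = 0
G(1) = mex{} = 0
G(2) = mex{} = 0
G(3) = mex{0} = 1
G(4) = mex{0,0} = 1
G(5) = mex{0,0} = 1
G(6) = mex{1,0,0} = 2
G(7) = mex{1,1,0,0} = 2
G(8) = mex{1,1,0,0,0} = 2
G(9) = mex{2,1,1,0,0} = 3
G(10) = mex{2,2,1,1,0} = 3
G(11) = mex{2,2,1,1,1} = 0
G(12) = mex{3,2,2,1,1} = 0
G(13) = mex{3,3,2,2,1} = 0
G(14) = mex{0,3,2,2,2} = 1
G(15) = mex{0,0,3,2,2} = 1
G(16) = mex{0,0,3,3,2} = 1
G(17) = mex{1,0,0,3,3} = 2
G(18) = mex{1,1,0,0,3} = 2
G(19) = mex{1,1,0,0,0} = 2
G(20) = mex{2,1,1,0,0} = 3
G(21) = mex{2,2,1,1,0} = 3
G(22) = mex{2,2,1,1,1} = 0
G(23) = mex{3,2,2,1,1} = 0
G(24) = mex{3,3,2,2,1} = 0
G(25) = mex{0,3,2,2,2} = 1
G_B(25) = 1.
Combined Grundy value = 0 ⊕ 1 = 1.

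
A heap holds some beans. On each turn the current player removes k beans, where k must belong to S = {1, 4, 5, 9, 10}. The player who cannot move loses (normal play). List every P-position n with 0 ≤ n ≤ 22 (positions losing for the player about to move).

G(0) = 0
G(1) = mex{0} = 1
G(2) = mex{1} = 0
G(3) = mex{0} = 1
G(4) = mex{1,0} = 2
G(5) = mex{2,1,0} = 3
G(6) = mex{3,0,1} = 2
G(7) = mex{2,1,0} = 3
G(8) = mex{3,2,1} = 0
G(9) = mex{0,3,2,0} = 1
G(10) = mex{1,2,3,1,0} = 4
G(11) = mex{4,3,2,0,1} = 5
G(12) = mex{5,0,3,1,0} = 2
G(13) = mex{2,1,0,2,1} = 3
G(14) = mex{3,4,1,3,2} = 0
G(15) = mex{0,5,4,2,3} = 1
G(16) = mex{1,2,5,3,2} = 0
G(17) = mex{0,3,2,0,3} = 1
G(18) = mex{1,0,3,1,0} = 2
G(19) = mex{2,1,0,4,1} = 3
G(20) = mex{3,0,1,5,4} = 2
G(21) = mex{2,1,0,2,5} = 3
G(22) = mex{3,2,1,3,2} = 0
P-positions are exactly the n with G(n) = 0.

0, 2, 8, 14, 16, 22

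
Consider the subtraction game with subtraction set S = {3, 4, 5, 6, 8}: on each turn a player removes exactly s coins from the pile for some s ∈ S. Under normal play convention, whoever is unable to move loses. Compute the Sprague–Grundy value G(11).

0

G(0) = 0
G(1) = mex{} = 0
G(2) = mex{} = 0
G(3) = mex{0} = 1
G(4) = mex{0,0} = 1
G(5) = mex{0,0,0} = 1
G(6) = mex{1,0,0,0} = 2
G(7) = mex{1,1,0,0} = 2
G(8) = mex{1,1,1,0,0} = 2
G(9) = mex{2,1,1,1,0} = 3
G(10) = mex{2,2,1,1,0} = 3
G(11) = mex{2,2,2,1,1} = 0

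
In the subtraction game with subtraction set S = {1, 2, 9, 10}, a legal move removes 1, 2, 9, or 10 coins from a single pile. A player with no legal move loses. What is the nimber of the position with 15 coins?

1

n :  0  1  2  3  4  5  6  7  8  9 10 11 12 13 14 15
G :  0  1  2  0  1  2  0  1  2  3  4  0  1  2  0  1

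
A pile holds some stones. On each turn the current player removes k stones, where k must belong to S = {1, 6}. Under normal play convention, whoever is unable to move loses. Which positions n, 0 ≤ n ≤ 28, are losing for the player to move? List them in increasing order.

G(0) = 0
G(1) = mex{0} = 1
G(2) = mex{1} = 0
G(3) = mex{0} = 1
G(4) = mex{1} = 0
G(5) = mex{0} = 1
G(6) = mex{1,0} = 2
G(7) = mex{2,1} = 0
G(8) = mex{0,0} = 1
G(9) = mex{1,1} = 0
G(10) = mex{0,0} = 1
G(11) = mex{1,1} = 0
G(12) = mex{0,2} = 1
G(13) = mex{1,0} = 2
G(14) = mex{2,1} = 0
G(15) = mex{0,0} = 1
G(16) = mex{1,1} = 0
G(17) = mex{0,0} = 1
G(18) = mex{1,1} = 0
G(19) = mex{0,2} = 1
G(20) = mex{1,0} = 2
G(21) = mex{2,1} = 0
G(22) = mex{0,0} = 1
G(23) = mex{1,1} = 0
G(24) = mex{0,0} = 1
G(25) = mex{1,1} = 0
G(26) = mex{0,2} = 1
G(27) = mex{1,0} = 2
G(28) = mex{2,1} = 0
P-positions are exactly the n with G(n) = 0.

0, 2, 4, 7, 9, 11, 14, 16, 18, 21, 23, 25, 28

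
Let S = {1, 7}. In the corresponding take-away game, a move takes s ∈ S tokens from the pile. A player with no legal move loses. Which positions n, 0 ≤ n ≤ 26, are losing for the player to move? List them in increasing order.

0, 2, 4, 6, 8, 10, 12, 14, 16, 18, 20, 22, 24, 26

n :  0  1  2  3  4  5  6  7  8  9 10 11 12 13 14 15 16 17 18 19 20 21 22 23 24 25 26
G :  0  1  0  1  0  1  0  1  0  1  0  1  0  1  0  1  0  1  0  1  0  1  0  1  0  1  0
P-positions are exactly the n with G(n) = 0.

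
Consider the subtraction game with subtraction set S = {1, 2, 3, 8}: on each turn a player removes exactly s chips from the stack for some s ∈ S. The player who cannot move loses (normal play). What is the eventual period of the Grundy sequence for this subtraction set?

9

n :  0  1  2  3  4  5  6  7  8  9 10 11 12 13 14 15 16 17 18 19
G :  0  1  2  3  0  1  2  3  4  0  1  2  3  0  1  2  3  4  0  1
G(n+9) = G(n) holds for n = 0,…,7 (a full window of length max(S) = 8), so the sequence is purely periodic with period 9.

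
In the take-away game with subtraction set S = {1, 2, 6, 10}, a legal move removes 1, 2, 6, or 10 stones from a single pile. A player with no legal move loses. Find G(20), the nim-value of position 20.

G(0) = 0
G(1) = mex{0} = 1
G(2) = mex{1,0} = 2
G(3) = mex{2,1} = 0
G(4) = mex{0,2} = 1
G(5) = mex{1,0} = 2
G(6) = mex{2,1,0} = 3
G(7) = mex{3,2,1} = 0
G(8) = mex{0,3,2} = 1
G(9) = mex{1,0,0} = 2
G(10) = mex{2,1,1,0} = 3
G(11) = mex{3,2,2,1} = 0
G(12) = mex{0,3,3,2} = 1
G(13) = mex{1,0,0,0} = 2
G(14) = mex{2,1,1,1} = 0
G(15) = mex{0,2,2,2} = 1
G(16) = mex{1,0,3,3} = 2
G(17) = mex{2,1,0,0} = 3
G(18) = mex{3,2,1,1} = 0
G(19) = mex{0,3,2,2} = 1
G(20) = mex{1,0,0,3} = 2

2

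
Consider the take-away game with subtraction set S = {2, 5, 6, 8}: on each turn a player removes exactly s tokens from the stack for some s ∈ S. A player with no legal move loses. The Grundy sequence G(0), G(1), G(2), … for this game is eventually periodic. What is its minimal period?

G(0) = 0
G(1) = mex{} = 0
G(2) = mex{0} = 1
G(3) = mex{0} = 1
G(4) = mex{1} = 0
G(5) = mex{1,0} = 2
G(6) = mex{0,0,0} = 1
G(7) = mex{2,1,0} = 3
G(8) = mex{1,1,1,0} = 2
G(9) = mex{3,0,1,0} = 2
G(10) = mex{2,2,0,1} = 3
G(11) = mex{2,1,2,1} = 0
G(12) = mex{3,3,1,0} = 2
G(13) = mex{0,2,3,2} = 1
G(14) = mex{2,2,2,1} = 0
G(15) = mex{1,3,2,3} = 0
G(16) = mex{0,0,3,2} = 1
G(17) = mex{0,2,0,2} = 1
G(18) = mex{1,1,2,3} = 0
G(19) = mex{1,0,1,0} = 2
G(20) = mex{0,0,0,2} = 1
G(21) = mex{2,1,0,1} = 3
G(22) = mex{1,1,1,0} = 2
G(23) = mex{3,0,1,0} = 2
G(24) = mex{2,2,0,1} = 3
G(25) = mex{2,1,2,1} = 0
G(26) = mex{3,3,1,0} = 2
G(27) = mex{0,2,3,2} = 1
G(28) = mex{2,2,2,1} = 0
G(29) = mex{1,3,2,3} = 0
G(n+14) = G(n) holds for n = 0,…,7 (a full window of length max(S) = 8), so the sequence is purely periodic with period 14.

14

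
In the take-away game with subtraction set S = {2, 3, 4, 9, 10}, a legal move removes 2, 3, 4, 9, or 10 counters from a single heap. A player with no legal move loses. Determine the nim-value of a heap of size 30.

0

G(0) = 0
G(1) = mex{} = 0
G(2) = mex{0} = 1
G(3) = mex{0,0} = 1
G(4) = mex{1,0,0} = 2
G(5) = mex{1,1,0} = 2
G(6) = mex{2,1,1} = 0
G(7) = mex{2,2,1} = 0
G(8) = mex{0,2,2} = 1
G(9) = mex{0,0,2,0} = 1
G(10) = mex{1,0,0,0,0} = 2
G(11) = mex{1,1,0,1,0} = 2
G(12) = mex{2,1,1,1,1} = 0
G(13) = mex{2,2,1,2,1} = 0
G(14) = mex{0,2,2,2,2} = 1
G(15) = mex{0,0,2,0,2} = 1
G(16) = mex{1,0,0,0,0} = 2
G(17) = mex{1,1,0,1,0} = 2
G(18) = mex{2,1,1,1,1} = 0
G(19) = mex{2,2,1,2,1} = 0
G(20) = mex{0,2,2,2,2} = 1
G(21) = mex{0,0,2,0,2} = 1
G(22) = mex{1,0,0,0,0} = 2
G(23) = mex{1,1,0,1,0} = 2
G(24) = mex{2,1,1,1,1} = 0
G(25) = mex{2,2,1,2,1} = 0
G(26) = mex{0,2,2,2,2} = 1
G(27) = mex{0,0,2,0,2} = 1
G(28) = mex{1,0,0,0,0} = 2
G(29) = mex{1,1,0,1,0} = 2
G(30) = mex{2,1,1,1,1} = 0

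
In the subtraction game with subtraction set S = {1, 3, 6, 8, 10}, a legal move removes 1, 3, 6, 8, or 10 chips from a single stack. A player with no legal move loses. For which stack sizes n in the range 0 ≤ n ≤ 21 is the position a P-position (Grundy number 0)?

n :  0  1  2  3  4  5  6  7  8  9 10 11 12 13 14 15 16 17 18 19 20 21
G :  0  1  0  1  0  1  2  3  2  0  1  0  1  0  1  2  3  2  0  1  0  1
P-positions are exactly the n with G(n) = 0.

0, 2, 4, 9, 11, 13, 18, 20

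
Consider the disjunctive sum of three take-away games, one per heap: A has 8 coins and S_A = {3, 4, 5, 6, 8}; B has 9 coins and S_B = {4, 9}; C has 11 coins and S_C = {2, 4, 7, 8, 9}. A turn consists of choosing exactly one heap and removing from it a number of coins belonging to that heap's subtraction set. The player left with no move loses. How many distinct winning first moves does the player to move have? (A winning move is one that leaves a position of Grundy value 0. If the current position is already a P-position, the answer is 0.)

Heap A, S = {3, 4, 5, 6, 8}:
G(0) = 0
G(1) = mex{} = 0
G(2) = mex{} = 0
G(3) = mex{0} = 1
G(4) = mex{0,0} = 1
G(5) = mex{0,0,0} = 1
G(6) = mex{1,0,0,0} = 2
G(7) = mex{1,1,0,0} = 2
G(8) = mex{1,1,1,0,0} = 2
G_A(8) = 2.
Heap B, S = {4, 9}:
n : 0 1 2 3 4 5 6 7 8 9
G : 0 0 0 0 1 1 1 1 0 2
G_B(9) = 2.
Heap C, S = {2, 4, 7, 8, 9}:
n :  0  1  2  3  4  5  6  7  8  9 10 11
G :  0  0  1  1  2  2  0  3  1  4  2  0
G_C(11) = 0.
Combined Grundy value = 2 ⊕ 2 ⊕ 0 = 0.
A winning move leaves total XOR = 0, i.e. changes one component's Grundy value g to g ⊕ X where X is the current total.
Heap A: target g' = 2⊕0 = 2, but every legal move changes the Grundy value (mex property), so 0 moves.
Heap B: target g' = 2⊕0 = 2, but every legal move changes the Grundy value (mex property), so 0 moves.
Heap C: target g' = 0⊕0 = 0, but every legal move changes the Grundy value (mex property), so 0 moves.

0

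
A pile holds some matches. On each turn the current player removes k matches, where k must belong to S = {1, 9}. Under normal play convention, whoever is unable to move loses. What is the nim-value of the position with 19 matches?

1

n :  0  1  2  3  4  5  6  7  8  9 10 11 12 13 14 15 16 17 18 19
G :  0  1  0  1  0  1  0  1  0  1  0  1  0  1  0  1  0  1  0  1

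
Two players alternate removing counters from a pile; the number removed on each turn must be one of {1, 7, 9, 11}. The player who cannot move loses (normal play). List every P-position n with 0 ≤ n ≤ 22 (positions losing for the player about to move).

n :  0  1  2  3  4  5  6  7  8  9 10 11 12 13 14 15 16 17 18 19 20 21 22
G :  0  1  0  1  0  1  0  1  0  1  0  1  0  1  0  1  0  1  0  1  0  1  0
P-positions are exactly the n with G(n) = 0.

0, 2, 4, 6, 8, 10, 12, 14, 16, 18, 20, 22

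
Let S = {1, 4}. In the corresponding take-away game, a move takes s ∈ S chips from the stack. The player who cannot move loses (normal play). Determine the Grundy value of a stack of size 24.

G(0) = 0
G(1) = mex{0} = 1
G(2) = mex{1} = 0
G(3) = mex{0} = 1
G(4) = mex{1,0} = 2
G(5) = mex{2,1} = 0
G(6) = mex{0,0} = 1
G(7) = mex{1,1} = 0
G(8) = mex{0,2} = 1
G(9) = mex{1,0} = 2
G(10) = mex{2,1} = 0
G(11) = mex{0,0} = 1
G(12) = mex{1,1} = 0
G(13) = mex{0,2} = 1
G(14) = mex{1,0} = 2
G(15) = mex{2,1} = 0
G(16) = mex{0,0} = 1
G(17) = mex{1,1} = 0
G(18) = mex{0,2} = 1
G(19) = mex{1,0} = 2
G(20) = mex{2,1} = 0
G(21) = mex{0,0} = 1
G(22) = mex{1,1} = 0
G(23) = mex{0,2} = 1
G(24) = mex{1,0} = 2

2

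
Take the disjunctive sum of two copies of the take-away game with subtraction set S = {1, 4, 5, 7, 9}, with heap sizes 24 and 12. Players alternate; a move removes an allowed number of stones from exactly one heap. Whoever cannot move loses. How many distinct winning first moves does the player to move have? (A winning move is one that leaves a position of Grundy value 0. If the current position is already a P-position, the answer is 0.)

2

All heaps use S = {1, 4, 5, 7, 9}:
G(0) = 0
G(1) = mex{0} = 1
G(2) = mex{1} = 0
G(3) = mex{0} = 1
G(4) = mex{1,0} = 2
G(5) = mex{2,1,0} = 3
G(6) = mex{3,0,1} = 2
G(7) = mex{2,1,0,0} = 3
G(8) = mex{3,2,1,1} = 0
G(9) = mex{0,3,2,0,0} = 1
G(10) = mex{1,2,3,1,1} = 0
G(11) = mex{0,3,2,2,0} = 1
G(12) = mex{1,0,3,3,1} = 2
G(13) = mex{2,1,0,2,2} = 3
G(14) = mex{3,0,1,3,3} = 2
G(15) = mex{2,1,0,0,2} = 3
G(16) = mex{3,2,1,1,3} = 0
G(17) = mex{0,3,2,0,0} = 1
G(18) = mex{1,2,3,1,1} = 0
G(19) = mex{0,3,2,2,0} = 1
G(20) = mex{1,0,3,3,1} = 2
G(21) = mex{2,1,0,2,2} = 3
G(22) = mex{3,0,1,3,3} = 2
G(23) = mex{2,1,0,0,2} = 3
G(24) = mex{3,2,1,1,3} = 0
Heap A: G(24) = 0.
Heap B: G(12) = 2.
Combined Grundy value = 0 ⊕ 2 = 2.
A winning move leaves total XOR = 0, i.e. changes one component's Grundy value g to g ⊕ X where X is the current total.
Heap A: need g' = 0⊕2 = 2. Options: 24−1→G=3, 24−4→G=2, 24−5→G=1, 24−7→G=1, 24−9→G=3. Hits: 1.
Heap B: need g' = 2⊕2 = 0. Options: 12−1→G=1, 12−4→G=0, 12−5→G=3, 12−7→G=3, 12−9→G=1. Hits: 1.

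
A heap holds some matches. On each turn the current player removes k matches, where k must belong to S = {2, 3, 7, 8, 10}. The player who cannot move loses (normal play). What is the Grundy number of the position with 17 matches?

0

G(0) = 0
G(1) = mex{} = 0
G(2) = mex{0} = 1
G(3) = mex{0,0} = 1
G(4) = mex{1,0} = 2
G(5) = mex{1,1} = 0
G(6) = mex{2,1} = 0
G(7) = mex{0,2,0} = 1
G(8) = mex{0,0,0,0} = 1
G(9) = mex{1,0,1,0} = 2
G(10) = mex{1,1,1,1,0} = 2
G(11) = mex{2,1,2,1,0} = 3
G(12) = mex{2,2,0,2,1} = 3
G(13) = mex{3,2,0,0,1} = 4
G(14) = mex{3,3,1,0,2} = 4
G(15) = mex{4,3,1,1,0} = 2
G(16) = mex{4,4,2,1,0} = 3
G(17) = mex{2,4,2,2,1} = 0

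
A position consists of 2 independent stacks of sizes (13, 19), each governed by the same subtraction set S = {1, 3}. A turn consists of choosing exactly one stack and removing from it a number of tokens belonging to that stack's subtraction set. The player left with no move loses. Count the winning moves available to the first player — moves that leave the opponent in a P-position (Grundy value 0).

0

All stacks use S = {1, 3}:
n :  0  1  2  3  4  5  6  7  8  9 10 11 12 13 14 15 16 17 18 19
G :  0  1  0  1  0  1  0  1  0  1  0  1  0  1  0  1  0  1  0  1
Stack A: G(13) = 1.
Stack B: G(19) = 1.
Combined Grundy value = 1 ⊕ 1 = 0.
A winning move leaves total XOR = 0, i.e. changes one component's Grundy value g to g ⊕ X where X is the current total.
Stack A: target g' = 1⊕0 = 1, but every legal move changes the Grundy value (mex property), so 0 moves.
Stack B: target g' = 1⊕0 = 1, but every legal move changes the Grundy value (mex property), so 0 moves.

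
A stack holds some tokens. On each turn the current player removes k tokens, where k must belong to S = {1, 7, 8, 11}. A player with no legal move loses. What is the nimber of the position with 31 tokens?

3

n :  0  1  2  3  4  5  6  7  8  9 10 11 12 13 14 15 16 17 18 19 20 21 22 23 24 25 26 27 28 29 30 31
G :  0  1  0  1  0  1  0  1  2  3  2  3  2  3  2  3  0  1  0  1  0  1  0  1  2  3  2  3  2  3  2  3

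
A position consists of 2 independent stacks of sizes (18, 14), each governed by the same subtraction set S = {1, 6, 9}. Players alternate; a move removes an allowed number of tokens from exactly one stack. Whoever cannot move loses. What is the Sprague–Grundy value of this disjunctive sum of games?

1

All stacks use S = {1, 6, 9}:
G(0) = 0
G(1) = mex{0} = 1
G(2) = mex{1} = 0
G(3) = mex{0} = 1
G(4) = mex{1} = 0
G(5) = mex{0} = 1
G(6) = mex{1,0} = 2
G(7) = mex{2,1} = 0
G(8) = mex{0,0} = 1
G(9) = mex{1,1,0} = 2
G(10) = mex{2,0,1} = 3
G(11) = mex{3,1,0} = 2
G(12) = mex{2,2,1} = 0
G(13) = mex{0,0,0} = 1
G(14) = mex{1,1,1} = 0
G(15) = mex{0,2,2} = 1
G(16) = mex{1,3,0} = 2
G(17) = mex{2,2,1} = 0
G(18) = mex{0,0,2} = 1
Stack A: G(18) = 1.
Stack B: G(14) = 0.
Combined Grundy value = 1 ⊕ 0 = 1.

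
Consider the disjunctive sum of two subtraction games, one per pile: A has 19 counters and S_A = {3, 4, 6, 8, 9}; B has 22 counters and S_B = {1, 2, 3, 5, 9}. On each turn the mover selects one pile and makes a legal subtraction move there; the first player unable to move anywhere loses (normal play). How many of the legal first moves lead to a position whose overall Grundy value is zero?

0

Pile A, S = {3, 4, 6, 8, 9}:
n :  0  1  2  3  4  5  6  7  8  9 10 11 12 13 14 15 16 17 18 19
G :  0  0  0  1  1  1  2  2  2  3  3  3  0  0  0  1  1  1  2  2
G_A(19) = 2.
Pile B, S = {1, 2, 3, 5, 9}:
n :  0  1  2  3  4  5  6  7  8  9 10 11 12 13 14 15 16 17 18 19 20 21 22
G :  0  1  2  3  0  1  2  3  0  1  2  3  0  1  2  3  0  1  2  3  0  1  2
G_B(22) = 2.
Combined Grundy value = 2 ⊕ 2 = 0.
A winning move leaves total XOR = 0, i.e. changes one component's Grundy value g to g ⊕ X where X is the current total.
Pile A: target g' = 2⊕0 = 2, but every legal move changes the Grundy value (mex property), so 0 moves.
Pile B: target g' = 2⊕0 = 2, but every legal move changes the Grundy value (mex property), so 0 moves.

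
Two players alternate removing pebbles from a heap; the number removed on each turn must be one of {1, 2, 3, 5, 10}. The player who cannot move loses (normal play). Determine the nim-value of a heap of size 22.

2

G(0) = 0
G(1) = mex{0} = 1
G(2) = mex{1,0} = 2
G(3) = mex{2,1,0} = 3
G(4) = mex{3,2,1} = 0
G(5) = mex{0,3,2,0} = 1
G(6) = mex{1,0,3,1} = 2
G(7) = mex{2,1,0,2} = 3
G(8) = mex{3,2,1,3} = 0
G(9) = mex{0,3,2,0} = 1
G(10) = mex{1,0,3,1,0} = 2
G(11) = mex{2,1,0,2,1} = 3
G(12) = mex{3,2,1,3,2} = 0
G(13) = mex{0,3,2,0,3} = 1
G(14) = mex{1,0,3,1,0} = 2
G(15) = mex{2,1,0,2,1} = 3
G(16) = mex{3,2,1,3,2} = 0
G(17) = mex{0,3,2,0,3} = 1
G(18) = mex{1,0,3,1,0} = 2
G(19) = mex{2,1,0,2,1} = 3
G(20) = mex{3,2,1,3,2} = 0
G(21) = mex{0,3,2,0,3} = 1
G(22) = mex{1,0,3,1,0} = 2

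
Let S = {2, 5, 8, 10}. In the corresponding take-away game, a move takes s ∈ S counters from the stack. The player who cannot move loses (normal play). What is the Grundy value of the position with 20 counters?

0

G(0) = 0
G(1) = mex{} = 0
G(2) = mex{0} = 1
G(3) = mex{0} = 1
G(4) = mex{1} = 0
G(5) = mex{1,0} = 2
G(6) = mex{0,0} = 1
G(7) = mex{2,1} = 0
G(8) = mex{1,1,0} = 2
G(9) = mex{0,0,0} = 1
G(10) = mex{2,2,1,0} = 3
G(11) = mex{1,1,1,0} = 2
G(12) = mex{3,0,0,1} = 2
G(13) = mex{2,2,2,1} = 0
G(14) = mex{2,1,1,0} = 3
G(15) = mex{0,3,0,2} = 1
G(16) = mex{3,2,2,1} = 0
G(17) = mex{1,2,1,0} = 3
G(18) = mex{0,0,3,2} = 1
G(19) = mex{3,3,2,1} = 0
G(20) = mex{1,1,2,3} = 0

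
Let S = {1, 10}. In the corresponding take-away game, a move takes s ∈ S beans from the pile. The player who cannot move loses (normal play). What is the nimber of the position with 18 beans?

n :  0  1  2  3  4  5  6  7  8  9 10 11 12 13 14 15 16 17 18
G :  0  1  0  1  0  1  0  1  0  1  2  0  1  0  1  0  1  0  1

1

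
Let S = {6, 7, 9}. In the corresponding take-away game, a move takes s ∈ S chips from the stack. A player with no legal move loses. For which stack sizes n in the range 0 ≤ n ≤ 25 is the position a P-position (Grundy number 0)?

0, 1, 2, 3, 4, 5, 15, 16, 17, 18, 19, 20

G(0) = 0
G(1) = mex{} = 0
G(2) = mex{} = 0
G(3) = mex{} = 0
G(4) = mex{} = 0
G(5) = mex{} = 0
G(6) = mex{0} = 1
G(7) = mex{0,0} = 1
G(8) = mex{0,0} = 1
G(9) = mex{0,0,0} = 1
G(10) = mex{0,0,0} = 1
G(11) = mex{0,0,0} = 1
G(12) = mex{1,0,0} = 2
G(13) = mex{1,1,0} = 2
G(14) = mex{1,1,0} = 2
G(15) = mex{1,1,1} = 0
G(16) = mex{1,1,1} = 0
G(17) = mex{1,1,1} = 0
G(18) = mex{2,1,1} = 0
G(19) = mex{2,2,1} = 0
G(20) = mex{2,2,1} = 0
G(21) = mex{0,2,2} = 1
G(22) = mex{0,0,2} = 1
G(23) = mex{0,0,2} = 1
G(24) = mex{0,0,0} = 1
G(25) = mex{0,0,0} = 1
P-positions are exactly the n with G(n) = 0.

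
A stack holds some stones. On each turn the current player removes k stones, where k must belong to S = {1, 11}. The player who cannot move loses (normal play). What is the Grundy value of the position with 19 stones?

G(0) = 0
G(1) = mex{0} = 1
G(2) = mex{1} = 0
G(3) = mex{0} = 1
G(4) = mex{1} = 0
G(5) = mex{0} = 1
G(6) = mex{1} = 0
G(7) = mex{0} = 1
G(8) = mex{1} = 0
G(9) = mex{0} = 1
G(10) = mex{1} = 0
G(11) = mex{0,0} = 1
G(12) = mex{1,1} = 0
G(13) = mex{0,0} = 1
G(14) = mex{1,1} = 0
G(15) = mex{0,0} = 1
G(16) = mex{1,1} = 0
G(17) = mex{0,0} = 1
G(18) = mex{1,1} = 0
G(19) = mex{0,0} = 1

1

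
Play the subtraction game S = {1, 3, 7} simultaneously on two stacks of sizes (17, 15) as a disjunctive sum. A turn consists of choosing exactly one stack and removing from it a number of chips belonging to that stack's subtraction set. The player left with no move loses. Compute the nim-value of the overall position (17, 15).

0

All stacks use S = {1, 3, 7}:
G(0) = 0
G(1) = mex{0} = 1
G(2) = mex{1} = 0
G(3) = mex{0,0} = 1
G(4) = mex{1,1} = 0
G(5) = mex{0,0} = 1
G(6) = mex{1,1} = 0
G(7) = mex{0,0,0} = 1
G(8) = mex{1,1,1} = 0
G(9) = mex{0,0,0} = 1
G(10) = mex{1,1,1} = 0
G(11) = mex{0,0,0} = 1
G(12) = mex{1,1,1} = 0
G(13) = mex{0,0,0} = 1
G(14) = mex{1,1,1} = 0
G(15) = mex{0,0,0} = 1
G(16) = mex{1,1,1} = 0
G(17) = mex{0,0,0} = 1
Stack A: G(17) = 1.
Stack B: G(15) = 1.
Combined Grundy value = 1 ⊕ 1 = 0.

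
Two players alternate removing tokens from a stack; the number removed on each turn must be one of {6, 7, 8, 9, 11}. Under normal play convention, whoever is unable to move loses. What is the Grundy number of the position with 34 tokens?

G(0) = 0
G(1) = mex{} = 0
G(2) = mex{} = 0
G(3) = mex{} = 0
G(4) = mex{} = 0
G(5) = mex{} = 0
G(6) = mex{0} = 1
G(7) = mex{0,0} = 1
G(8) = mex{0,0,0} = 1
G(9) = mex{0,0,0,0} = 1
G(10) = mex{0,0,0,0} = 1
G(11) = mex{0,0,0,0,0} = 1
G(12) = mex{1,0,0,0,0} = 2
G(13) = mex{1,1,0,0,0} = 2
G(14) = mex{1,1,1,0,0} = 2
G(15) = mex{1,1,1,1,0} = 2
G(16) = mex{1,1,1,1,0} = 2
G(17) = mex{1,1,1,1,1} = 0
G(18) = mex{2,1,1,1,1} = 0
G(19) = mex{2,2,1,1,1} = 0
G(20) = mex{2,2,2,1,1} = 0
G(21) = mex{2,2,2,2,1} = 0
G(22) = mex{2,2,2,2,1} = 0
G(23) = mex{0,2,2,2,2} = 1
G(24) = mex{0,0,2,2,2} = 1
G(25) = mex{0,0,0,2,2} = 1
G(26) = mex{0,0,0,0,2} = 1
G(27) = mex{0,0,0,0,2} = 1
G(28) = mex{0,0,0,0,0} = 1
G(29) = mex{1,0,0,0,0} = 2
G(30) = mex{1,1,0,0,0} = 2
G(31) = mex{1,1,1,0,0} = 2
G(32) = mex{1,1,1,1,0} = 2
G(33) = mex{1,1,1,1,0} = 2
G(34) = mex{1,1,1,1,1} = 0

0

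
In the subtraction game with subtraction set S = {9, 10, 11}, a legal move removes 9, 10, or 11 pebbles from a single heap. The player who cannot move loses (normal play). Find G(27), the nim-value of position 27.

0

n :  0  1  2  3  4  5  6  7  8  9 10 11 12 13 14 15 16 17 18 19 20 21 22 23 24 25 26 27
G :  0  0  0  0  0  0  0  0  0  1  1  1  1  1  1  1  1  1  2  2  0  0  0  0  0  0  0  0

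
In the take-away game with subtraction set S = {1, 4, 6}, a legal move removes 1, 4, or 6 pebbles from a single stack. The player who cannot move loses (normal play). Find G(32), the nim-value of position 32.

n :  0  1  2  3  4  5  6  7  8  9 10 11 12 13 14 15 16 17 18 19 20 21 22 23 24 25 26 27 28 29 30 31 32
G :  0  1  0  1  2  0  1  0  1  2  0  1  0  1  2  0  1  0  1  2  0  1  0  1  2  0  1  0  1  2  0  1  0

0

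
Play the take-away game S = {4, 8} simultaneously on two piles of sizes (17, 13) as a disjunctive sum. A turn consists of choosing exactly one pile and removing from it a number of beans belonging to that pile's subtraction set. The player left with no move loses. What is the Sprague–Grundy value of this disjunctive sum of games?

1

All piles use S = {4, 8}:
G(0) = 0
G(1) = mex{} = 0
G(2) = mex{} = 0
G(3) = mex{} = 0
G(4) = mex{0} = 1
G(5) = mex{0} = 1
G(6) = mex{0} = 1
G(7) = mex{0} = 1
G(8) = mex{1,0} = 2
G(9) = mex{1,0} = 2
G(10) = mex{1,0} = 2
G(11) = mex{1,0} = 2
G(12) = mex{2,1} = 0
G(13) = mex{2,1} = 0
G(14) = mex{2,1} = 0
G(15) = mex{2,1} = 0
G(16) = mex{0,2} = 1
G(17) = mex{0,2} = 1
Pile A: G(17) = 1.
Pile B: G(13) = 0.
Combined Grundy value = 1 ⊕ 0 = 1.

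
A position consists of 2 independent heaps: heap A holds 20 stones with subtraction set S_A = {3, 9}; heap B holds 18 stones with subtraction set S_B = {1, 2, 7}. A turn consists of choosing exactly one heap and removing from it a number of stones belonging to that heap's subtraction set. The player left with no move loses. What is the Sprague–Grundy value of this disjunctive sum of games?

Heap A, S = {3, 9}:
G(0) = 0
G(1) = mex{} = 0
G(2) = mex{} = 0
G(3) = mex{0} = 1
G(4) = mex{0} = 1
G(5) = mex{0} = 1
G(6) = mex{1} = 0
G(7) = mex{1} = 0
G(8) = mex{1} = 0
G(9) = mex{0,0} = 1
G(10) = mex{0,0} = 1
G(11) = mex{0,0} = 1
G(12) = mex{1,1} = 0
G(13) = mex{1,1} = 0
G(14) = mex{1,1} = 0
G(15) = mex{0,0} = 1
G(16) = mex{0,0} = 1
G(17) = mex{0,0} = 1
G(18) = mex{1,1} = 0
G(19) = mex{1,1} = 0
G(20) = mex{1,1} = 0
G_A(20) = 0.
Heap B, S = {1, 2, 7}:
G(0) = 0
G(1) = mex{0} = 1
G(2) = mex{1,0} = 2
G(3) = mex{2,1} = 0
G(4) = mex{0,2} = 1
G(5) = mex{1,0} = 2
G(6) = mex{2,1} = 0
G(7) = mex{0,2,0} = 1
G(8) = mex{1,0,1} = 2
G(9) = mex{2,1,2} = 0
G(10) = mex{0,2,0} = 1
G(11) = mex{1,0,1} = 2
G(12) = mex{2,1,2} = 0
G(13) = mex{0,2,0} = 1
G(14) = mex{1,0,1} = 2
G(15) = mex{2,1,2} = 0
G(16) = mex{0,2,0} = 1
G(17) = mex{1,0,1} = 2
G(18) = mex{2,1,2} = 0
G_B(18) = 0.
Combined Grundy value = 0 ⊕ 0 = 0.

0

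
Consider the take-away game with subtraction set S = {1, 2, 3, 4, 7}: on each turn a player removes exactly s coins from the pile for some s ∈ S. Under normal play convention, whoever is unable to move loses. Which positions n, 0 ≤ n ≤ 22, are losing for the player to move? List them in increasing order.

n :  0  1  2  3  4  5  6  7  8  9 10 11 12 13 14 15 16 17 18 19 20 21 22
G :  0  1  2  3  4  0  1  2  3  4  0  1  2  3  4  0  1  2  3  4  0  1  2
P-positions are exactly the n with G(n) = 0.

0, 5, 10, 15, 20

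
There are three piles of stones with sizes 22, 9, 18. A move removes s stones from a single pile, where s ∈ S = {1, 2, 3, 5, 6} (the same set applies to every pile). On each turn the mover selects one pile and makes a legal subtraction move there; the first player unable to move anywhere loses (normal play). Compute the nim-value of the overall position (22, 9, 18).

1

All piles use S = {1, 2, 3, 5, 6}:
n :  0  1  2  3  4  5  6  7  8  9 10 11 12 13 14 15 16 17 18 19 20 21 22
G :  0  1  2  3  0  1  2  3  0  1  2  3  0  1  2  3  0  1  2  3  0  1  2
Pile A: G(22) = 2.
Pile B: G(9) = 1.
Pile C: G(18) = 2.
Combined Grundy value = 2 ⊕ 1 ⊕ 2 = 1.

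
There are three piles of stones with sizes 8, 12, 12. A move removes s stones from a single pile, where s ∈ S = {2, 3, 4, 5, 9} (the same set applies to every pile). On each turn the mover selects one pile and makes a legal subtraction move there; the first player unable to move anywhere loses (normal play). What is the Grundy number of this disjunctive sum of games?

0

All piles use S = {2, 3, 4, 5, 9}:
G(0) = 0
G(1) = mex{} = 0
G(2) = mex{0} = 1
G(3) = mex{0,0} = 1
G(4) = mex{1,0,0} = 2
G(5) = mex{1,1,0,0} = 2
G(6) = mex{2,1,1,0} = 3
G(7) = mex{2,2,1,1} = 0
G(8) = mex{3,2,2,1} = 0
G(9) = mex{0,3,2,2,0} = 1
G(10) = mex{0,0,3,2,0} = 1
G(11) = mex{1,0,0,3,1} = 2
G(12) = mex{1,1,0,0,1} = 2
Pile A: G(8) = 0.
Pile B: G(12) = 2.
Pile C: G(12) = 2.
Combined Grundy value = 0 ⊕ 2 ⊕ 2 = 0.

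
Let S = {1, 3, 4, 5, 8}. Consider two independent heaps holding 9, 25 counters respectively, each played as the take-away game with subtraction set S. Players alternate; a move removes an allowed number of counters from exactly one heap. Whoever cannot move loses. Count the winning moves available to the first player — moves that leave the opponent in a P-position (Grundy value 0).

All heaps use S = {1, 3, 4, 5, 8}:
G(0) = 0
G(1) = mex{0} = 1
G(2) = mex{1} = 0
G(3) = mex{0,0} = 1
G(4) = mex{1,1,0} = 2
G(5) = mex{2,0,1,0} = 3
G(6) = mex{3,1,0,1} = 2
G(7) = mex{2,2,1,0} = 3
G(8) = mex{3,3,2,1,0} = 4
G(9) = mex{4,2,3,2,1} = 0
G(10) = mex{0,3,2,3,0} = 1
G(11) = mex{1,4,3,2,1} = 0
G(12) = mex{0,0,4,3,2} = 1
G(13) = mex{1,1,0,4,3} = 2
G(14) = mex{2,0,1,0,2} = 3
G(15) = mex{3,1,0,1,3} = 2
G(16) = mex{2,2,1,0,4} = 3
G(17) = mex{3,3,2,1,0} = 4
G(18) = mex{4,2,3,2,1} = 0
G(19) = mex{0,3,2,3,0} = 1
G(20) = mex{1,4,3,2,1} = 0
G(21) = mex{0,0,4,3,2} = 1
G(22) = mex{1,1,0,4,3} = 2
G(23) = mex{2,0,1,0,2} = 3
G(24) = mex{3,1,0,1,3} = 2
G(25) = mex{2,2,1,0,4} = 3
Heap A: G(9) = 0.
Heap B: G(25) = 3.
Combined Grundy value = 0 ⊕ 3 = 3.
A winning move leaves total XOR = 0, i.e. changes one component's Grundy value g to g ⊕ X where X is the current total.
Heap A: need g' = 0⊕3 = 3. Options: 9−1→G=4, 9−3→G=2, 9−4→G=3, 9−5→G=2, 9−8→G=1. Hits: 1.
Heap B: need g' = 3⊕3 = 0. Options: 25−1→G=2, 25−3→G=2, 25−4→G=1, 25−5→G=0, 25−8→G=4. Hits: 1.

2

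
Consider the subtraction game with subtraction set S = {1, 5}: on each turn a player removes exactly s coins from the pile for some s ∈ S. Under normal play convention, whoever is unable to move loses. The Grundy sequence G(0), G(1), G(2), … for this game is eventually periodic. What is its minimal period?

2

n :  0  1  2  3  4  5  6  7  8  9 10 11 12 13 14
G :  0  1  0  1  0  1  0  1  0  1  0  1  0  1  0
G(n+2) = G(n) holds for n = 0,…,4 (a full window of length max(S) = 5), so the sequence is purely periodic with period 2.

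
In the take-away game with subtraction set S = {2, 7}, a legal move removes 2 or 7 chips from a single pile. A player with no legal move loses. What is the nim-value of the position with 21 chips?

1

G(0) = 0
G(1) = mex{} = 0
G(2) = mex{0} = 1
G(3) = mex{0} = 1
G(4) = mex{1} = 0
G(5) = mex{1} = 0
G(6) = mex{0} = 1
G(7) = mex{0,0} = 1
G(8) = mex{1,0} = 2
G(9) = mex{1,1} = 0
G(10) = mex{2,1} = 0
G(11) = mex{0,0} = 1
G(12) = mex{0,0} = 1
G(13) = mex{1,1} = 0
G(14) = mex{1,1} = 0
G(15) = mex{0,2} = 1
G(16) = mex{0,0} = 1
G(17) = mex{1,0} = 2
G(18) = mex{1,1} = 0
G(19) = mex{2,1} = 0
G(20) = mex{0,0} = 1
G(21) = mex{0,0} = 1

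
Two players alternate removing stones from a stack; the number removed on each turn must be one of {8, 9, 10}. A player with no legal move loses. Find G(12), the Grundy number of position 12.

G(0) = 0
G(1) = mex{} = 0
G(2) = mex{} = 0
G(3) = mex{} = 0
G(4) = mex{} = 0
G(5) = mex{} = 0
G(6) = mex{} = 0
G(7) = mex{} = 0
G(8) = mex{0} = 1
G(9) = mex{0,0} = 1
G(10) = mex{0,0,0} = 1
G(11) = mex{0,0,0} = 1
G(12) = mex{0,0,0} = 1

1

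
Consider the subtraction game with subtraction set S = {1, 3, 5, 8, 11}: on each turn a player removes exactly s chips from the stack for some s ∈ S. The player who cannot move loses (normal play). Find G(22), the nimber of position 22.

0

G(0) = 0
G(1) = mex{0} = 1
G(2) = mex{1} = 0
G(3) = mex{0,0} = 1
G(4) = mex{1,1} = 0
G(5) = mex{0,0,0} = 1
G(6) = mex{1,1,1} = 0
G(7) = mex{0,0,0} = 1
G(8) = mex{1,1,1,0} = 2
G(9) = mex{2,0,0,1} = 3
G(10) = mex{3,1,1,0} = 2
G(11) = mex{2,2,0,1,0} = 3
G(12) = mex{3,3,1,0,1} = 2
G(13) = mex{2,2,2,1,0} = 3
G(14) = mex{3,3,3,0,1} = 2
G(15) = mex{2,2,2,1,0} = 3
G(16) = mex{3,3,3,2,1} = 0
G(17) = mex{0,2,2,3,0} = 1
G(18) = mex{1,3,3,2,1} = 0
G(19) = mex{0,0,2,3,2} = 1
G(20) = mex{1,1,3,2,3} = 0
G(21) = mex{0,0,0,3,2} = 1
G(22) = mex{1,1,1,2,3} = 0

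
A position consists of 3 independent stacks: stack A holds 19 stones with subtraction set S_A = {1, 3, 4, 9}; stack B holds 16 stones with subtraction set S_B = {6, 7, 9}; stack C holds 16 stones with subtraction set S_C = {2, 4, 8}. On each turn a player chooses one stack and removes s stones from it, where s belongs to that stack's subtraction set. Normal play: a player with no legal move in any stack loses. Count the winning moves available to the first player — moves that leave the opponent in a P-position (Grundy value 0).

Stack A, S = {1, 3, 4, 9}:
G(0) = 0
G(1) = mex{0} = 1
G(2) = mex{1} = 0
G(3) = mex{0,0} = 1
G(4) = mex{1,1,0} = 2
G(5) = mex{2,0,1} = 3
G(6) = mex{3,1,0} = 2
G(7) = mex{2,2,1} = 0
G(8) = mex{0,3,2} = 1
G(9) = mex{1,2,3,0} = 4
G(10) = mex{4,0,2,1} = 3
G(11) = mex{3,1,0,0} = 2
G(12) = mex{2,4,1,1} = 0
G(13) = mex{0,3,4,2} = 1
G(14) = mex{1,2,3,3} = 0
G(15) = mex{0,0,2,2} = 1
G(16) = mex{1,1,0,0} = 2
G(17) = mex{2,0,1,1} = 3
G(18) = mex{3,1,0,4} = 2
G(19) = mex{2,2,1,3} = 0
G_A(19) = 0.
Stack B, S = {6, 7, 9}:
n :  0  1  2  3  4  5  6  7  8  9 10 11 12 13 14 15 16
G :  0  0  0  0  0  0  1  1  1  1  1  1  2  2  2  0  0
G_B(16) = 0.
Stack C, S = {2, 4, 8}:
G(0) = 0
G(1) = mex{} = 0
G(2) = mex{0} = 1
G(3) = mex{0} = 1
G(4) = mex{1,0} = 2
G(5) = mex{1,0} = 2
G(6) = mex{2,1} = 0
G(7) = mex{2,1} = 0
G(8) = mex{0,2,0} = 1
G(9) = mex{0,2,0} = 1
G(10) = mex{1,0,1} = 2
G(11) = mex{1,0,1} = 2
G(12) = mex{2,1,2} = 0
G(13) = mex{2,1,2} = 0
G(14) = mex{0,2,0} = 1
G(15) = mex{0,2,0} = 1
G(16) = mex{1,0,1} = 2
G_C(16) = 2.
Combined Grundy value = 0 ⊕ 0 ⊕ 2 = 2.
A winning move leaves total XOR = 0, i.e. changes one component's Grundy value g to g ⊕ X where X is the current total.
Stack A: need g' = 0⊕2 = 2. Options: 19−1→G=2, 19−3→G=2, 19−4→G=1, 19−9→G=3. Hits: 2.
Stack B: need g' = 0⊕2 = 2. Options: 16−6→G=1, 16−7→G=1, 16−9→G=1. Hits: 0.
Stack C: need g' = 2⊕2 = 0. Options: 16−2→G=1, 16−4→G=0, 16−8→G=1. Hits: 1.

3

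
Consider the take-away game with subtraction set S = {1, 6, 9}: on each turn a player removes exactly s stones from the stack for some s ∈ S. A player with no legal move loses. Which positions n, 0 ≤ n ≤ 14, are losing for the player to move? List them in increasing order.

0, 2, 4, 7, 12, 14

G(0) = 0
G(1) = mex{0} = 1
G(2) = mex{1} = 0
G(3) = mex{0} = 1
G(4) = mex{1} = 0
G(5) = mex{0} = 1
G(6) = mex{1,0} = 2
G(7) = mex{2,1} = 0
G(8) = mex{0,0} = 1
G(9) = mex{1,1,0} = 2
G(10) = mex{2,0,1} = 3
G(11) = mex{3,1,0} = 2
G(12) = mex{2,2,1} = 0
G(13) = mex{0,0,0} = 1
G(14) = mex{1,1,1} = 0
P-positions are exactly the n with G(n) = 0.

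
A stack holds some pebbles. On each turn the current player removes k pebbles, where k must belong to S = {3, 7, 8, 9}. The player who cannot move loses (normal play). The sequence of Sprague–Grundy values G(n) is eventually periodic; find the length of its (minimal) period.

16

G(0) = 0
G(1) = mex{} = 0
G(2) = mex{} = 0
G(3) = mex{0} = 1
G(4) = mex{0} = 1
G(5) = mex{0} = 1
G(6) = mex{1} = 0
G(7) = mex{1,0} = 2
G(8) = mex{1,0,0} = 2
G(9) = mex{0,0,0,0} = 1
G(10) = mex{2,1,0,0} = 3
G(11) = mex{2,1,1,0} = 3
G(12) = mex{1,1,1,1} = 0
G(13) = mex{3,0,1,1} = 2
G(14) = mex{3,2,0,1} = 4
G(15) = mex{0,2,2,0} = 1
G(16) = mex{2,1,2,2} = 0
G(17) = mex{4,3,1,2} = 0
G(18) = mex{1,3,3,1} = 0
G(19) = mex{0,0,3,3} = 1
G(20) = mex{0,2,0,3} = 1
G(21) = mex{0,4,2,0} = 1
G(22) = mex{1,1,4,2} = 0
G(23) = mex{1,0,1,4} = 2
G(24) = mex{1,0,0,1} = 2
G(25) = mex{0,0,0,0} = 1
G(26) = mex{2,1,0,0} = 3
G(27) = mex{2,1,1,0} = 3
G(28) = mex{1,1,1,1} = 0
G(29) = mex{3,0,1,1} = 2
G(30) = mex{3,2,0,1} = 4
G(31) = mex{0,2,2,0} = 1
G(32) = mex{2,1,2,2} = 0
G(33) = mex{4,3,1,2} = 0
G(n+16) = G(n) holds for n = 0,…,8 (a full window of length max(S) = 9), so the sequence is purely periodic with period 16.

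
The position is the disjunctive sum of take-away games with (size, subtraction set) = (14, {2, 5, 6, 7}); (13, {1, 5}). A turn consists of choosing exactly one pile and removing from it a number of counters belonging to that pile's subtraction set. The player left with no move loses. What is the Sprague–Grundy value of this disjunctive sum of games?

Pile A, S = {2, 5, 6, 7}:
G(0) = 0
G(1) = mex{} = 0
G(2) = mex{0} = 1
G(3) = mex{0} = 1
G(4) = mex{1} = 0
G(5) = mex{1,0} = 2
G(6) = mex{0,0,0} = 1
G(7) = mex{2,1,0,0} = 3
G(8) = mex{1,1,1,0} = 2
G(9) = mex{3,0,1,1} = 2
G(10) = mex{2,2,0,1} = 3
G(11) = mex{2,1,2,0} = 3
G(12) = mex{3,3,1,2} = 0
G(13) = mex{3,2,3,1} = 0
G(14) = mex{0,2,2,3} = 1
G_A(14) = 1.
Pile B, S = {1, 5}:
G(0) = 0
G(1) = mex{0} = 1
G(2) = mex{1} = 0
G(3) = mex{0} = 1
G(4) = mex{1} = 0
G(5) = mex{0,0} = 1
G(6) = mex{1,1} = 0
G(7) = mex{0,0} = 1
G(8) = mex{1,1} = 0
G(9) = mex{0,0} = 1
G(10) = mex{1,1} = 0
G(11) = mex{0,0} = 1
G(12) = mex{1,1} = 0
G(13) = mex{0,0} = 1
G_B(13) = 1.
Combined Grundy value = 1 ⊕ 1 = 0.

0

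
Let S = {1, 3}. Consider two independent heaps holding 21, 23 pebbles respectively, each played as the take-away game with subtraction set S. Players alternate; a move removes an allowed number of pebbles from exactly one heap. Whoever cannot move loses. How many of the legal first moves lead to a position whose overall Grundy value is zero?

0

All heaps use S = {1, 3}:
G(0) = 0
G(1) = mex{0} = 1
G(2) = mex{1} = 0
G(3) = mex{0,0} = 1
G(4) = mex{1,1} = 0
G(5) = mex{0,0} = 1
G(6) = mex{1,1} = 0
G(7) = mex{0,0} = 1
G(8) = mex{1,1} = 0
G(9) = mex{0,0} = 1
G(10) = mex{1,1} = 0
G(11) = mex{0,0} = 1
G(12) = mex{1,1} = 0
G(13) = mex{0,0} = 1
G(14) = mex{1,1} = 0
G(15) = mex{0,0} = 1
G(16) = mex{1,1} = 0
G(17) = mex{0,0} = 1
G(18) = mex{1,1} = 0
G(19) = mex{0,0} = 1
G(20) = mex{1,1} = 0
G(21) = mex{0,0} = 1
G(22) = mex{1,1} = 0
G(23) = mex{0,0} = 1
Heap A: G(21) = 1.
Heap B: G(23) = 1.
Combined Grundy value = 1 ⊕ 1 = 0.
A winning move leaves total XOR = 0, i.e. changes one component's Grundy value g to g ⊕ X where X is the current total.
Heap A: target g' = 1⊕0 = 1, but every legal move changes the Grundy value (mex property), so 0 moves.
Heap B: target g' = 1⊕0 = 1, but every legal move changes the Grundy value (mex property), so 0 moves.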